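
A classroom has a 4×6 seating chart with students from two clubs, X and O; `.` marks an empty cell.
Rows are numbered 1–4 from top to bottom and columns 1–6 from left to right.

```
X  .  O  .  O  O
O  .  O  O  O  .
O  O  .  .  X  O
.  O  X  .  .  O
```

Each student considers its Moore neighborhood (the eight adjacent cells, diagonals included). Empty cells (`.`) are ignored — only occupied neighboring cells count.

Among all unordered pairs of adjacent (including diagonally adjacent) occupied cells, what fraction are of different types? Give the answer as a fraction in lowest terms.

7/23

Scan each occupied cell's neighbors to the right and below (and the two forward diagonals) so each pair is counted once.
From row 1: 1 unlike of 7 pairs (running 1/7).
From row 2: 2 unlike of 8 pairs (running 3/15).
From row 3: 3 unlike of 7 pairs (running 6/22).
From row 4: 1 unlike of 1 pairs (running 7/23).
Total adjacent occupied pairs: 23; unlike-type pairs: 7.
7/23 is already in lowest terms.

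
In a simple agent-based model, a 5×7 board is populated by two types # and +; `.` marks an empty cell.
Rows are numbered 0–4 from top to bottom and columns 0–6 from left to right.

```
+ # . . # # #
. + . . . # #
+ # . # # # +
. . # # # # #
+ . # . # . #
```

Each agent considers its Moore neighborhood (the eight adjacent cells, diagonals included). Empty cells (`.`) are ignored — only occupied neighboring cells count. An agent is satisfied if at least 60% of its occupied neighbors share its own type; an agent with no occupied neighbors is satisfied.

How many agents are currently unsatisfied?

6

(0,0)+ 1/2 not
(0,1)# 0/2 not
(0,4)# 2/2 satisfied
(0,5)# 4/4 satisfied
(0,6)# 3/3 satisfied
(1,1)+ 2/4 not
(1,5)# 6/7 satisfied
(1,6)# 4/5 satisfied
(2,0)+ 1/2 not
(2,1)# 1/3 not
(2,3)# 4/4 satisfied
(2,4)# 6/6 satisfied
(2,5)# 6/7 satisfied
(2,6)+ 0/5 not
(3,2)# 4/4 satisfied
(3,3)# 6/6 satisfied
(3,4)# 6/6 satisfied
(3,5)# 6/7 satisfied
(3,6)# 3/4 satisfied
(4,0)+ 0/0 satisfied
(4,2)# 2/2 satisfied
(4,4)# 3/3 satisfied
(4,6)# 2/2 satisfied
Unsatisfied: (0,0), (0,1), (1,1), (2,0), (2,1), (2,6) — 6 in total.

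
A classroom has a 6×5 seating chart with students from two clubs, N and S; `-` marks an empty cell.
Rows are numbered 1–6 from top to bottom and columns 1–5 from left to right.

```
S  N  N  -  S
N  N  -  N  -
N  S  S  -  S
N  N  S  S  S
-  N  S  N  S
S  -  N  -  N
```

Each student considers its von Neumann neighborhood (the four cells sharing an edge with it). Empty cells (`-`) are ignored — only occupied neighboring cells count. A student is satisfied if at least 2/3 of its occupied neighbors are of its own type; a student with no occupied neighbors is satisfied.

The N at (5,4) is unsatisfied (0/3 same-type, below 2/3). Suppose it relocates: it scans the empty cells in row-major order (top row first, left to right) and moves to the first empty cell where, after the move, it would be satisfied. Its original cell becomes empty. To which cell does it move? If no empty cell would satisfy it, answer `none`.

(1,4)

Vacating (5,4). Empty cells in order:
  (1,4): 2/3 same-type → satisfied — stop here.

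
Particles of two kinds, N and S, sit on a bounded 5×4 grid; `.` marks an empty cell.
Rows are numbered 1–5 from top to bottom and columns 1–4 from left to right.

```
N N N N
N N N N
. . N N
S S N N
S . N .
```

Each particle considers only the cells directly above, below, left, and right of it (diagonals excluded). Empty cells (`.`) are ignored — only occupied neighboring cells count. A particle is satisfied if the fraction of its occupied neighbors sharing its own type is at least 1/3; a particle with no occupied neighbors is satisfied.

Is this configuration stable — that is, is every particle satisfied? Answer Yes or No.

(1,1)N 2/2 satisfied
(1,2)N 3/3 satisfied
(1,3)N 3/3 satisfied
(1,4)N 2/2 satisfied
(2,1)N 2/2 satisfied
(2,2)N 3/3 satisfied
(2,3)N 4/4 satisfied
(2,4)N 3/3 satisfied
(3,3)N 3/3 satisfied
(3,4)N 3/3 satisfied
(4,1)S 2/2 satisfied
(4,2)S 1/2 satisfied
(4,3)N 3/4 satisfied
(4,4)N 2/2 satisfied
(5,1)S 1/1 satisfied
(5,3)N 1/1 satisfied
All meet the threshold, so the configuration is stable.

Yes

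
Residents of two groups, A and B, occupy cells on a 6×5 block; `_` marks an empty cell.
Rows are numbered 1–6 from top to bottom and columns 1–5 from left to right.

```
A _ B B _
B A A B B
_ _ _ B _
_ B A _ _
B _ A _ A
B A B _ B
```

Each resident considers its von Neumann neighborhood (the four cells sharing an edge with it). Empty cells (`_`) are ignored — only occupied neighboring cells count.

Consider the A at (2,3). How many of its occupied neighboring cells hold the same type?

1

Occupied neighbors of (2,3): (1,3)=B, (2,2)=A, (2,4)=B.
Same type (A): 1 of 3.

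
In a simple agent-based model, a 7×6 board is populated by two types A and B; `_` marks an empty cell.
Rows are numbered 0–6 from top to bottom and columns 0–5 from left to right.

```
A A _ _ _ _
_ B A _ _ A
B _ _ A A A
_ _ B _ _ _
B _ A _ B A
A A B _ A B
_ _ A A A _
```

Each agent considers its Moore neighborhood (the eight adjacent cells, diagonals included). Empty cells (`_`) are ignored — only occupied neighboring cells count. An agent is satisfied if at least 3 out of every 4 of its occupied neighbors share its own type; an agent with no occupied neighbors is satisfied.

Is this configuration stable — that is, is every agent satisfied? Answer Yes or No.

Row 0: (0,0)A 1/2 unhappy · (0,1)A 2/3 unhappy
Row 1: (1,1)B 1/4 unhappy · (1,2)A 2/3 unhappy · (1,5)A 2/2 ok
Row 2: (2,0)B 1/1 ok · (2,3)A 2/3 unhappy · (2,4)A 3/3 ok · (2,5)A 2/2 ok
Row 3: (3,2)B 0/2 unhappy
Row 4: (4,0)B 0/2 unhappy · (4,2)A 1/3 unhappy · (4,4)B 1/3 unhappy · (4,5)A 1/3 unhappy
Row 5: (5,0)A 1/2 unhappy · (5,1)A 3/5 unhappy · (5,2)B 0/4 unhappy · (5,4)A 3/5 unhappy · (5,5)B 1/4 unhappy
Row 6: (6,2)A 2/3 unhappy · (6,3)A 3/4 ok · (6,4)A 2/3 unhappy
For instance (0,0) has only 1/2 same-type neighbors, below 3/4.

No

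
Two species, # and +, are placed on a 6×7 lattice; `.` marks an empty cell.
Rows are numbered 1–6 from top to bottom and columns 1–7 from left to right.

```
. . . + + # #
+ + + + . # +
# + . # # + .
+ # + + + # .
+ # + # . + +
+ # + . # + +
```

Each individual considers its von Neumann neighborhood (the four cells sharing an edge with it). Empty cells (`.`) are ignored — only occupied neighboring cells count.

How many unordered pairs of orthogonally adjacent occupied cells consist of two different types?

24

Scan each occupied cell's neighbors to the right and below so each pair is counted once.
From row 1: 2 unlike of 6 pairs (running 2/6).
From row 2: 4 unlike of 8 pairs (running 6/14).
From row 3: 7 unlike of 8 pairs (running 13/22).
From row 4: 5 unlike of 10 pairs (running 18/32).
From row 5: 3 unlike of 9 pairs (running 21/41).
From row 6: 3 unlike of 4 pairs (running 24/45).
Total adjacent occupied pairs: 45; unlike-type pairs: 24.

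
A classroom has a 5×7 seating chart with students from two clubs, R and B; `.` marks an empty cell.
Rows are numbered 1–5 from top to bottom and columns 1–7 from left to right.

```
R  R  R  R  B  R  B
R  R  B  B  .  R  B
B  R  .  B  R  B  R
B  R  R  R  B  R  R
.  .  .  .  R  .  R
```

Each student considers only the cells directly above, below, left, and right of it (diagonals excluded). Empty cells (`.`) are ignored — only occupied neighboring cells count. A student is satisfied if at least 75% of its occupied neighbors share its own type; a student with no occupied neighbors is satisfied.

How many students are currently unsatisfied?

Row 1: (1,1)R 2/2 ✓ · (1,2)R 3/3 ✓ · (1,3)R 2/3 ✗ · (1,4)R 1/3 ✗ · (1,5)B 0/2 ✗ · (1,6)R 1/3 ✗ · (1,7)B 1/2 ✗
Row 2: (2,1)R 2/3 ✗ · (2,2)R 3/4 ✓ · (2,3)B 1/3 ✗ · (2,4)B 2/3 ✗ · (2,6)R 1/3 ✗ · (2,7)B 1/3 ✗
Row 3: (3,1)B 1/3 ✗ · (3,2)R 2/3 ✗ · (3,4)B 1/3 ✗ · (3,5)R 0/3 ✗ · (3,6)B 0/4 ✗ · (3,7)R 1/3 ✗
Row 4: (4,1)B 1/2 ✗ · (4,2)R 2/3 ✗ · (4,3)R 2/2 ✓ · (4,4)R 1/3 ✗ · (4,5)B 0/4 ✗ · (4,6)R 1/3 ✗ · (4,7)R 3/3 ✓
Row 5: (5,5)R 0/1 ✗ · (5,7)R 1/1 ✓
Unsatisfied: (1,3), (1,4), (1,5), (1,6), (1,7), (2,1), (2,3), (2,4), (2,6), (2,7), (3,1), (3,2), (3,4), (3,5), (3,6), (3,7), (4,1), (4,2), (4,4), (4,5), (4,6), (5,5) — 22 in total.

22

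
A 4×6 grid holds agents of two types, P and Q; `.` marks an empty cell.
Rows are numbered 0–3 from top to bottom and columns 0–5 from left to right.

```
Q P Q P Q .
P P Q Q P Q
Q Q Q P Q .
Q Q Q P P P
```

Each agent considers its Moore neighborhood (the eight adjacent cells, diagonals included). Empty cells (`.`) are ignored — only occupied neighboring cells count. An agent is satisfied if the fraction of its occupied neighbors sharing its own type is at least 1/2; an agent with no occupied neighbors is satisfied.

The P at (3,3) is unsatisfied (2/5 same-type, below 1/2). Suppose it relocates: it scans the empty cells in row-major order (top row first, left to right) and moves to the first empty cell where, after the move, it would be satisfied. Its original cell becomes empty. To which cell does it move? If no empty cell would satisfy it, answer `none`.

(2,5)

Vacating (3,3). Empty cells in order:
  (0,5): 1/3 same-type → still unsatisfied.
  (2,5): 3/5 same-type → satisfied — stop here.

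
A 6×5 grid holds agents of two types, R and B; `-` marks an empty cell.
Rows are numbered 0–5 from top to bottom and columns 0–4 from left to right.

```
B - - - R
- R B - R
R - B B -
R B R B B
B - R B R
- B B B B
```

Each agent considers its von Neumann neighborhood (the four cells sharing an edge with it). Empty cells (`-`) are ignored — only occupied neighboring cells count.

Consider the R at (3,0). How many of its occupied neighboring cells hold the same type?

Occupied neighbors of (3,0): (2,0)=R, (4,0)=B, (3,1)=B.
Same type (R): 1 of 3.

1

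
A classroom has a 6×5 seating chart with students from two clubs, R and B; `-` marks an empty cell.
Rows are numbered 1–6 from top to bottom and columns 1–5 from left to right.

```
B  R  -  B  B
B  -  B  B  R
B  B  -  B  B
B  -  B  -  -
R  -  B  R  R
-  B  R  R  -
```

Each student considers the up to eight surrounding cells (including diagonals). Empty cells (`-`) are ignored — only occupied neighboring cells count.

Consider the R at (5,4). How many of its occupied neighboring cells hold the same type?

3

Occupied neighbors of (5,4): (4,3)=B, (5,3)=B, (5,5)=R, (6,3)=R, (6,4)=R.
Same type (R): 3 of 5.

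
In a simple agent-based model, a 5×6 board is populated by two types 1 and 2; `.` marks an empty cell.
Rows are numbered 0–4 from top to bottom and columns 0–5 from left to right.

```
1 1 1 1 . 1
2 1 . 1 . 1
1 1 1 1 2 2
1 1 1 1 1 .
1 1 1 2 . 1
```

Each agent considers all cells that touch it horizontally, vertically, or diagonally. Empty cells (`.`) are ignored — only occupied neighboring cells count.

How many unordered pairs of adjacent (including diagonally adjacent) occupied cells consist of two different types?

Scan each occupied cell's neighbors to the right and below (and the two forward diagonals) so each pair is counted once.
Row 0: 1(0,0)–1(0,1)= 1(0,0)–2(1,0)≠ 1(0,0)–1(1,1)= 1(0,1)–1(0,2)= 1(0,1)–1(1,1)= 1(0,1)–2(1,0)≠ 1(0,2)–1(0,3)= 1(0,2)–1(1,3)= 1(0,2)–1(1,1)= 1(0,3)–1(1,3)= 1(0,5)–1(1,5)=  → 2/11 unlike.
Row 1: 2(1,0)–1(1,1)≠ 2(1,0)–1(2,0)≠ 2(1,0)–1(2,1)≠ 1(1,1)–1(2,1)= 1(1,1)–1(2,2)= 1(1,1)–1(2,0)= 1(1,3)–1(2,3)= 1(1,3)–2(2,4)≠ 1(1,3)–1(2,2)= 1(1,5)–2(2,5)≠ 1(1,5)–2(2,4)≠  → 6/11 unlike.
Row 2: 1(2,0)–1(2,1)= 1(2,0)–1(3,0)= 1(2,0)–1(3,1)= 1(2,1)–1(2,2)= 1(2,1)–1(3,1)= 1(2,1)–1(3,2)= 1(2,1)–1(3,0)= 1(2,2)–1(2,3)= 1(2,2)–1(3,2)= 1(2,2)–1(3,3)= 1(2,2)–1(3,1)= 1(2,3)–2(2,4)≠ 1(2,3)–1(3,3)= 1(2,3)–1(3,4)= 1(2,3)–1(3,2)= 2(2,4)–2(2,5)= 2(2,4)–1(3,4)≠ 2(2,4)–1(3,3)≠ 2(2,5)–1(3,4)≠  → 4/19 unlike.
Row 3: 1(3,0)–1(3,1)= 1(3,0)–1(4,0)= 1(3,0)–1(4,1)= 1(3,1)–1(3,2)= 1(3,1)–1(4,1)= 1(3,1)–1(4,2)= 1(3,1)–1(4,0)= 1(3,2)–1(3,3)= 1(3,2)–1(4,2)= 1(3,2)–2(4,3)≠ 1(3,2)–1(4,1)= 1(3,3)–1(3,4)= 1(3,3)–2(4,3)≠ 1(3,3)–1(4,2)= 1(3,4)–1(4,5)= 1(3,4)–2(4,3)≠  → 3/16 unlike.
Row 4: 1(4,0)–1(4,1)= 1(4,1)–1(4,2)= 1(4,2)–2(4,3)≠  → 1/3 unlike.
Total adjacent occupied pairs: 60; unlike-type pairs: 16.

16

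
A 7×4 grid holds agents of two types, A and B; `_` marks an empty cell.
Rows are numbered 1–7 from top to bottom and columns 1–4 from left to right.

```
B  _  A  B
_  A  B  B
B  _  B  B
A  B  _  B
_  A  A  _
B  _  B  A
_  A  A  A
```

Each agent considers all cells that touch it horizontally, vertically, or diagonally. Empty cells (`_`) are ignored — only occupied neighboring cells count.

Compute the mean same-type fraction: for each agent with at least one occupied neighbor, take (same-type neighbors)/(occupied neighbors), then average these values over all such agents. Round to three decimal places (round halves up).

(1,1)B 0/1
(1,3)A 1/4
(1,4)B 2/3
(2,2)A 1/5
(2,3)B 4/6
(2,4)B 4/5
(3,1)B 1/3
(3,3)B 5/6
(3,4)B 4/4
(4,1)A 1/3
(4,2)B 2/5
(4,4)B 2/3
(5,2)A 2/5
(5,3)A 2/5
(6,1)B 0/2
(6,3)B 0/6
(6,4)A 3/4
(7,2)A 1/3
(7,3)A 3/4
(7,4)A 2/3
Sum over 20 agents: 0/1 + 1/4 + 2/3 + 1/5 + 4/6 + 4/5 + 1/3 + 5/6 + 4/4 + 1/3 + 2/5 + 2/3 + 2/5 + 2/5 + 0/2 + 0/6 + 3/4 + 1/3 + 3/4 + 2/3 = 189/20; mean = 189/20 ÷ 20 = 189/400 = 0.4725 → 0.473.

0.473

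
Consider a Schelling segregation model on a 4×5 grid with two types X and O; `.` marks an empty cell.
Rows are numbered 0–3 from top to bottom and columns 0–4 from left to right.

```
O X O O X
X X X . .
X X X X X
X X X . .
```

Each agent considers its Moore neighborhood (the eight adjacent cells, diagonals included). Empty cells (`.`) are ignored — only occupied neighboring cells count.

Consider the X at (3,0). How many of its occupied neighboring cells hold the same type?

3

Occupied neighbors of (3,0): (2,0)=X, (2,1)=X, (3,1)=X.
Same type (X): 3 of 3.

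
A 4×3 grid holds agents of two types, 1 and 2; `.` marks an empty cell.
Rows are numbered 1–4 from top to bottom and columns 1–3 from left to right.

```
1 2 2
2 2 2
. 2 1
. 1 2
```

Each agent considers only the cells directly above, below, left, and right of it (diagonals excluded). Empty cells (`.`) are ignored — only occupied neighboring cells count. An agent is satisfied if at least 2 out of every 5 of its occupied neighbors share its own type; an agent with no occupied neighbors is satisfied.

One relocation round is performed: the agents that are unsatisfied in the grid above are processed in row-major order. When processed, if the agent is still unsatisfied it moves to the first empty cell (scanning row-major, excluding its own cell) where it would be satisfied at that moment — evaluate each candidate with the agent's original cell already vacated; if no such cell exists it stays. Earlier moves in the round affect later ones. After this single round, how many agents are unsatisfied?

Initially unsatisfied (in order): (1,1), (3,2), (3,3), (4,2), (4,3).
  (1,1) → (4,1).
  (3,2) → (1,1).
  (3,3) → (3,1).
  (4,2): now satisfied by earlier moves; stays.
  (4,3) → (3,3).
Resulting grid:
2 2 2
2 2 2
1 . 2
1 1 .
All satisfied now.

0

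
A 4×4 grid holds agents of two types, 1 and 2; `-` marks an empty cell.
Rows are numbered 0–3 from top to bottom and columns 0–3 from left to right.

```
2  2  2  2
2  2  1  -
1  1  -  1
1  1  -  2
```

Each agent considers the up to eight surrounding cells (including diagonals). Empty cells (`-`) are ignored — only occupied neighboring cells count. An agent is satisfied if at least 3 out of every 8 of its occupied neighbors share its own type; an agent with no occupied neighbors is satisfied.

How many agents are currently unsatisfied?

2

(0,0)2 3/3 ok
(0,1)2 4/5 ok
(0,2)2 3/4 ok
(0,3)2 1/2 ok
(1,0)2 3/5 ok
(1,1)2 4/7 ok
(1,2)1 2/6 unhappy
(2,0)1 3/5 ok
(2,1)1 4/6 ok
(2,3)1 1/2 ok
(3,0)1 3/3 ok
(3,1)1 3/3 ok
(3,3)2 0/1 unhappy
Unsatisfied: (1,2), (3,3) — 2 in total.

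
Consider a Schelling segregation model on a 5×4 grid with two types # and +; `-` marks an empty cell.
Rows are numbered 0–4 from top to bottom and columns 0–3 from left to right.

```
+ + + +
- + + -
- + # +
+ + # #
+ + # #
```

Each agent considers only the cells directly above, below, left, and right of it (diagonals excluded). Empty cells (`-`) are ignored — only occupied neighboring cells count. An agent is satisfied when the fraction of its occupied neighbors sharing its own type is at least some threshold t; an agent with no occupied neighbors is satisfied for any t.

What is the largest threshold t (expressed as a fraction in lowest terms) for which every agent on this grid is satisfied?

0/1

(0,0)+ 1/1
(0,1)+ 3/3
(0,2)+ 3/3
(0,3)+ 1/1
(1,1)+ 3/3
(1,2)+ 2/3
(2,1)+ 2/3
(2,2)# 1/4
(2,3)+ 0/2
(3,0)+ 2/2
(3,1)+ 3/4
(3,2)# 3/4
(3,3)# 2/3
(4,0)+ 2/2
(4,1)+ 2/3
(4,2)# 2/3
(4,3)# 2/2
The smallest same-type fraction is 0/2 at (2,3), which reduces to 0/1. Any threshold above that leaves this agent unsatisfied.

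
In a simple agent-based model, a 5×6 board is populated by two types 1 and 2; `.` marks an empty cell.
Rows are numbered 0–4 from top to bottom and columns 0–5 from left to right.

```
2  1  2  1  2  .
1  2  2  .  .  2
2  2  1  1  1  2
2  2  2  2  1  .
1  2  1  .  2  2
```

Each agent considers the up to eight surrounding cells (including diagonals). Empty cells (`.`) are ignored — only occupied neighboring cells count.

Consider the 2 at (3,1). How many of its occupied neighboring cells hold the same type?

Occupied neighbors of (3,1): (2,0)=2, (2,1)=2, (2,2)=1, (3,0)=2, (3,2)=2, (4,0)=1, (4,1)=2, (4,2)=1.
Same type (2): 5 of 8.

5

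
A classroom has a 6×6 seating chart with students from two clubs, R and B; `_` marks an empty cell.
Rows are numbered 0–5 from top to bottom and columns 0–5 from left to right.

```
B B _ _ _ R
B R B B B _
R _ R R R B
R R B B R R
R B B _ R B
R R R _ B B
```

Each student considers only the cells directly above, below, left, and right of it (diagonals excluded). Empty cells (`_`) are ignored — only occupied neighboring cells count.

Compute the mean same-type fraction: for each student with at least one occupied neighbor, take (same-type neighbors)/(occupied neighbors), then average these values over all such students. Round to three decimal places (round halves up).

0.512

(0,0)B 2/2
(0,1)B 1/2
(0,5)R — no occupied neighbors
(1,0)B 1/3
(1,1)R 0/3
(1,2)B 1/3
(1,3)B 2/3
(1,4)B 1/2
(2,0)R 1/2
(2,2)R 1/3
(2,3)R 2/4
(2,4)R 2/4
(2,5)B 0/2
(3,0)R 3/3
(3,1)R 1/3
(3,2)B 2/4
(3,3)B 1/3
(3,4)R 3/4
(3,5)R 1/3
(4,0)R 2/3
(4,1)B 1/4
(4,2)B 2/3
(4,4)R 1/3
(4,5)B 1/3
(5,0)R 2/2
(5,1)R 2/3
(5,2)R 1/2
(5,4)B 1/2
(5,5)B 2/2
Sum over 28 students: 2/2 + 1/2 + 1/3 + 0/3 + 1/3 + 2/3 + 1/2 + 1/2 + 1/3 + 2/4 + 2/4 + 0/2 + 3/3 + 1/3 + 2/4 + 1/3 + 3/4 + 1/3 + 2/3 + 1/4 + 2/3 + 1/3 + 1/3 + 2/2 + 2/3 + 1/2 + 1/2 + 2/2 = 43/3; mean = 43/3 ÷ 28 = 43/84 = 0.511904… → 0.512.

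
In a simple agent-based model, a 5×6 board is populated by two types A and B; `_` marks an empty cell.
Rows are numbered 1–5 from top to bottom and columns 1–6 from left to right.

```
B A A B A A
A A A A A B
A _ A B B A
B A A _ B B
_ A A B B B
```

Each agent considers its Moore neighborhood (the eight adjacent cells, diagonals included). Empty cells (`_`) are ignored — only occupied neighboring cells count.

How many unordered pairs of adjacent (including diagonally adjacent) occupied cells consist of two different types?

27

Scan each occupied cell's neighbors to the right and below (and the two forward diagonals) so each pair is counted once.
From row 1: 10 unlike of 21 pairs (running 10/21).
From row 2: 7 unlike of 18 pairs (running 17/39).
From row 3: 6 unlike of 13 pairs (running 23/52).
From row 4: 3 unlike of 14 pairs (running 26/66).
From row 5: 1 unlike of 4 pairs (running 27/70).
Total adjacent occupied pairs: 70; unlike-type pairs: 27.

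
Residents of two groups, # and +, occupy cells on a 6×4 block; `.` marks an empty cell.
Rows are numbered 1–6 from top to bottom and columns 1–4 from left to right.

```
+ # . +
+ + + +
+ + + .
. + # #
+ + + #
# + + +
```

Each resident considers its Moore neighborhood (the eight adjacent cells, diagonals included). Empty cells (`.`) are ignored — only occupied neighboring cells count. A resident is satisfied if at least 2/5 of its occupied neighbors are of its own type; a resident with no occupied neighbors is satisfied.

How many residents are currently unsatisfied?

3

(1,1)+ 2/3 ok
(1,2)# 0/4 unhappy
(1,4)+ 2/2 ok
(2,1)+ 4/5 ok
(2,2)+ 6/7 ok
(2,3)+ 5/6 ok
(2,4)+ 3/3 ok
(3,1)+ 4/4 ok
(3,2)+ 6/7 ok
(3,3)+ 5/7 ok
(4,2)+ 6/7 ok
(4,3)# 2/7 unhappy
(4,4)# 2/4 ok
(5,1)+ 3/4 ok
(5,2)+ 5/7 ok
(5,3)+ 5/8 ok
(5,4)# 2/5 ok
(6,1)# 0/3 unhappy
(6,2)+ 4/5 ok
(6,3)+ 4/5 ok
(6,4)+ 2/3 ok
Unsatisfied: (1,2), (4,3), (6,1) — 3 in total.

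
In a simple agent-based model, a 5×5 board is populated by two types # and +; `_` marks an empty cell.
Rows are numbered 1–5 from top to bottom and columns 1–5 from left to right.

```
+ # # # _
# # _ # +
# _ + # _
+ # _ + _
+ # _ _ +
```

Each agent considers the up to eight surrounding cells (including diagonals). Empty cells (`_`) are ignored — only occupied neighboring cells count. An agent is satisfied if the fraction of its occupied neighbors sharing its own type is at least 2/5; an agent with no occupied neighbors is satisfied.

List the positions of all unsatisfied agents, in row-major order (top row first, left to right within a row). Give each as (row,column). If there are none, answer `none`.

(1,1), (2,5), (3,3), (3,4), (4,1), (5,1), (5,2)

(1,1)+ 0/3 unhappy
(1,2)# 3/4 ok
(1,3)# 4/4 ok
(1,4)# 2/3 ok
(2,1)# 3/4 ok
(2,2)# 4/6 ok
(2,4)# 3/5 ok
(2,5)+ 0/3 unhappy
(3,1)# 3/4 ok
(3,3)+ 1/5 unhappy
(3,4)# 1/4 unhappy
(4,1)+ 1/4 unhappy
(4,2)# 2/5 ok
(4,4)+ 2/3 ok
(5,1)+ 1/3 unhappy
(5,2)# 1/3 unhappy
(5,5)+ 1/1 ok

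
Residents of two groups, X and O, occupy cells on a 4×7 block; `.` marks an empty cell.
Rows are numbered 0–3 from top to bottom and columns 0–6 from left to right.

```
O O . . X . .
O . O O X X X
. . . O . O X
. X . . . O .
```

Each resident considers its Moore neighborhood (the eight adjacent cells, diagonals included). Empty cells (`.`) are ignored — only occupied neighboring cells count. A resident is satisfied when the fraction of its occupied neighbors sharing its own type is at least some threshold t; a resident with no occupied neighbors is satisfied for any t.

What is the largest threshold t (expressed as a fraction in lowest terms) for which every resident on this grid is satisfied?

1/5

Row 0: (0,0)O 2/2 · (0,1)O 3/3 · (0,4)X 2/3
Row 1: (1,0)O 2/2 · (1,2)O 3/3 · (1,3)O 2/4 · (1,4)X 2/5 · (1,5)X 4/5 · (1,6)X 2/3
Row 2: (2,3)O 2/3 · (2,5)O 1/5 · (2,6)X 2/4
Row 3: (3,1)X — no occupied neighbors · (3,5)O 1/2
The smallest same-type fraction is 1/5 at (2,5), which reduces to 1/5. Any threshold above that leaves this resident unsatisfied.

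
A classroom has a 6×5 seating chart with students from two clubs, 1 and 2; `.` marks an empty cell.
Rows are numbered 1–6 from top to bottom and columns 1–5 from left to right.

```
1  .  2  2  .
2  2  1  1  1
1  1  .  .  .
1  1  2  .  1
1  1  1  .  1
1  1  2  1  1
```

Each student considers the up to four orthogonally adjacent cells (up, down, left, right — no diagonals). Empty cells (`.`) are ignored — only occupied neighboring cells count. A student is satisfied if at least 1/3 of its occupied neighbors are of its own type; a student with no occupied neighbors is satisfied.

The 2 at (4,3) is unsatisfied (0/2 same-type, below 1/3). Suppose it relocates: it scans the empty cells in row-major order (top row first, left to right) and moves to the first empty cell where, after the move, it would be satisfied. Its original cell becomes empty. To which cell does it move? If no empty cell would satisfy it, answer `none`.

Vacating (4,3). Empty cells in order:
  (1,2): 2/3 same-type → satisfied — stop here.

(1,2)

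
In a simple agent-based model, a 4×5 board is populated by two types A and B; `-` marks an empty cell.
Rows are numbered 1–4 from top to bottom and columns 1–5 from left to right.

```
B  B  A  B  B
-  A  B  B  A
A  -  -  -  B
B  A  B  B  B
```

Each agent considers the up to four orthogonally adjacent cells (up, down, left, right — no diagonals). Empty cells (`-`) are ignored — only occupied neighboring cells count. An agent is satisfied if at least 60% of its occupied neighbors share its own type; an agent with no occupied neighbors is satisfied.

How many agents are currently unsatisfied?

Row 1: (1,1)B 1/1 ok · (1,2)B 1/3 unhappy · (1,3)A 0/3 unhappy · (1,4)B 2/3 ok · (1,5)B 1/2 unhappy
Row 2: (2,2)A 0/2 unhappy · (2,3)B 1/3 unhappy · (2,4)B 2/3 ok · (2,5)A 0/3 unhappy
Row 3: (3,1)A 0/1 unhappy · (3,5)B 1/2 unhappy
Row 4: (4,1)B 0/2 unhappy · (4,2)A 0/2 unhappy · (4,3)B 1/2 unhappy · (4,4)B 2/2 ok · (4,5)B 2/2 ok
Unsatisfied: (1,2), (1,3), (1,5), (2,2), (2,3), (2,5), (3,1), (3,5), (4,1), (4,2), (4,3) — 11 in total.

11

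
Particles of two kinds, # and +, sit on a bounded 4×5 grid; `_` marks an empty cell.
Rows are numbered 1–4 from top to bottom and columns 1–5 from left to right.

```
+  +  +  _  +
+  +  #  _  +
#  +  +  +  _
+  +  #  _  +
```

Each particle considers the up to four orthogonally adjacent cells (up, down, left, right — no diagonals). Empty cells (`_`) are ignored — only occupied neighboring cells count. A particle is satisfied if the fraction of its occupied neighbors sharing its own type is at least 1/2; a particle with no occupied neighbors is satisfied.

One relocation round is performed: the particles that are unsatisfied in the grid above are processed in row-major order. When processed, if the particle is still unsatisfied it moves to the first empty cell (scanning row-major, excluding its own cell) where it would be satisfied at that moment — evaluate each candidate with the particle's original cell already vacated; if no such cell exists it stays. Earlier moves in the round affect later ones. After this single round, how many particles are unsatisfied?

Initially unsatisfied (in order): (2,3), (3,1), (4,3).
  (2,3): no empty cell satisfies it; stays.
  (3,1): no empty cell satisfies it; stays.
  (4,3): no empty cell satisfies it; stays.
Resulting grid:
+ + + _ +
+ + # _ +
# + + + _
+ + # _ +
Unsatisfied now: (2,3), (3,1), (4,3).

3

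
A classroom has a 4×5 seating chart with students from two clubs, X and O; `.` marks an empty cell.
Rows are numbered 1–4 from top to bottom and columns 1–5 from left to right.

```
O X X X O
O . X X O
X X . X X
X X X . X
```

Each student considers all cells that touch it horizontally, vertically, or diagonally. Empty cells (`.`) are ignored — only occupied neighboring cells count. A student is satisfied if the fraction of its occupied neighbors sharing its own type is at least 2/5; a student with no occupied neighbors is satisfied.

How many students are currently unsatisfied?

3

(1,1)O 1/2 satisfied
(1,2)X 2/4 satisfied
(1,3)X 4/4 satisfied
(1,4)X 3/5 satisfied
(1,5)O 1/3 not
(2,1)O 1/4 not
(2,3)X 6/6 satisfied
(2,4)X 5/7 satisfied
(2,5)O 1/5 not
(3,1)X 3/4 satisfied
(3,2)X 5/6 satisfied
(3,4)X 5/6 satisfied
(3,5)X 3/4 satisfied
(4,1)X 3/3 satisfied
(4,2)X 4/4 satisfied
(4,3)X 3/3 satisfied
(4,5)X 2/2 satisfied
Unsatisfied: (1,5), (2,1), (2,5) — 3 in total.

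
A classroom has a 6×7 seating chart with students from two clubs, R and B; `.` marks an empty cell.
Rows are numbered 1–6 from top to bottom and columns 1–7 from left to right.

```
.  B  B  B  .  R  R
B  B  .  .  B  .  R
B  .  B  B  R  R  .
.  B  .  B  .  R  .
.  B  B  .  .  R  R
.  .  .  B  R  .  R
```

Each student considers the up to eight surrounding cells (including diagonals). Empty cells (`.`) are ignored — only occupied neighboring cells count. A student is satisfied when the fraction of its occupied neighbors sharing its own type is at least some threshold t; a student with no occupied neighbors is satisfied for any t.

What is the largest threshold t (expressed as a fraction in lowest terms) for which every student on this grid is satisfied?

(1,2)B 3/3
(1,3)B 3/3
(1,4)B 2/2
(1,6)R 2/3
(1,7)R 2/2
(2,1)B 3/3
(2,2)B 5/5
(2,5)B 2/5
(2,7)R 3/3
(3,1)B 3/3
(3,3)B 4/4
(3,4)B 3/4
(3,5)R 2/5
(3,6)R 3/4
(4,2)B 4/4
(4,4)B 3/4
(4,6)R 4/4
(5,2)B 2/2
(5,3)B 4/4
(5,6)R 4/4
(5,7)R 3/3
(6,4)B 1/2
(6,5)R 1/2
(6,7)R 2/2
The smallest same-type fraction is 2/5 at (2,5), which reduces to 2/5. Any threshold above that leaves this student unsatisfied.

2/5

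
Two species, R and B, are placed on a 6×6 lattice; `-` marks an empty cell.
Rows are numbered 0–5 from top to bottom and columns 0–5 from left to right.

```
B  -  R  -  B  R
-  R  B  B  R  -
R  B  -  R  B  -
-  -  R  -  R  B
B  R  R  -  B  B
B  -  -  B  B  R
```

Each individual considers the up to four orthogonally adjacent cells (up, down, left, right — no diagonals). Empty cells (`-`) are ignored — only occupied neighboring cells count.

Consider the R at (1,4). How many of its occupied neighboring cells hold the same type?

Occupied neighbors of (1,4): (0,4)=B, (2,4)=B, (1,3)=B.
Same type (R): 0 of 3.

0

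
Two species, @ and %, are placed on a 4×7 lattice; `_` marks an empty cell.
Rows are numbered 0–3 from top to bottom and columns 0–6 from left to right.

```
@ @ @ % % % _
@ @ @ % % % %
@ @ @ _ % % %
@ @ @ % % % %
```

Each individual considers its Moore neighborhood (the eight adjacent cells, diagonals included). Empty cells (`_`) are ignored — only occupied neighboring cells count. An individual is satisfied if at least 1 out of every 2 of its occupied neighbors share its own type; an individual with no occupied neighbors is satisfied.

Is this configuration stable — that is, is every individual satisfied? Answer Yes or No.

Yes

(0,0)@ 3/3 satisfied
(0,1)@ 5/5 satisfied
(0,2)@ 3/5 satisfied
(0,3)% 3/5 satisfied
(0,4)% 5/5 satisfied
(0,5)% 4/4 satisfied
(1,0)@ 5/5 satisfied
(1,1)@ 8/8 satisfied
(1,2)@ 5/7 satisfied
(1,3)% 4/7 satisfied
(1,4)% 7/7 satisfied
(1,5)% 7/7 satisfied
(1,6)% 4/4 satisfied
(2,0)@ 5/5 satisfied
(2,1)@ 8/8 satisfied
(2,2)@ 5/7 satisfied
(2,4)% 7/7 satisfied
(2,5)% 8/8 satisfied
(2,6)% 5/5 satisfied
(3,0)@ 3/3 satisfied
(3,1)@ 5/5 satisfied
(3,2)@ 3/4 satisfied
(3,3)% 2/4 satisfied
(3,4)% 4/4 satisfied
(3,5)% 5/5 satisfied
(3,6)% 3/3 satisfied
All meet the threshold, so the configuration is stable.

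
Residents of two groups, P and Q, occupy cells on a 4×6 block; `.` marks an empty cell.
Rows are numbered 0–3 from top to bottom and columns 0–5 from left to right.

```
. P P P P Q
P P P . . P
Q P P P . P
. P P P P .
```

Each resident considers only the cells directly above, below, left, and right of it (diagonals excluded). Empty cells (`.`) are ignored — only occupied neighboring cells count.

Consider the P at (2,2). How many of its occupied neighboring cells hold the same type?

4

Occupied neighbors of (2,2): (1,2)=P, (3,2)=P, (2,1)=P, (2,3)=P.
Same type (P): 4 of 4.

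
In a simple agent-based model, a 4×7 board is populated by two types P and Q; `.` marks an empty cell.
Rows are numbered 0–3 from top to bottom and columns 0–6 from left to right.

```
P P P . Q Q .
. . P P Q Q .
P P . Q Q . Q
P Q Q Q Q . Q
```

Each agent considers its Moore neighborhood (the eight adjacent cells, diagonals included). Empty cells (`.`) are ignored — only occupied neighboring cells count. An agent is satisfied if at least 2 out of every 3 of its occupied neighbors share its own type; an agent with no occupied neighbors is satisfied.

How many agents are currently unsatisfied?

3

(0,0)P 1/1 satisfied
(0,1)P 3/3 satisfied
(0,2)P 3/3 satisfied
(0,4)Q 3/4 satisfied
(0,5)Q 3/3 satisfied
(1,2)P 4/5 satisfied
(1,3)P 2/6 not
(1,4)Q 5/6 satisfied
(1,5)Q 5/5 satisfied
(2,0)P 2/3 satisfied
(2,1)P 3/5 not
(2,3)Q 5/7 satisfied
(2,4)Q 5/6 satisfied
(2,6)Q 2/2 satisfied
(3,0)P 2/3 satisfied
(3,1)Q 1/4 not
(3,2)Q 3/4 satisfied
(3,3)Q 4/4 satisfied
(3,4)Q 3/3 satisfied
(3,6)Q 1/1 satisfied
Unsatisfied: (1,3), (2,1), (3,1) — 3 in total.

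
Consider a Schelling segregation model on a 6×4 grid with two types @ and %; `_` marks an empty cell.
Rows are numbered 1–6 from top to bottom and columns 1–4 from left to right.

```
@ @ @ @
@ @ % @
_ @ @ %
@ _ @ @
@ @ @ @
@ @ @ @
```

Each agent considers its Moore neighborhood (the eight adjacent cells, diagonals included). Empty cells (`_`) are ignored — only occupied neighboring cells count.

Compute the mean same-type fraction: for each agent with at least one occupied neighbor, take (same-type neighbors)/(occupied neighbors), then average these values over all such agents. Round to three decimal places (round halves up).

0.830

(1,1)@ 3/3
(1,2)@ 4/5
(1,3)@ 4/5
(1,4)@ 2/3
(2,1)@ 4/4
(2,2)@ 6/7
(2,3)% 1/8
(2,4)@ 3/5
(3,2)@ 5/6
(3,3)@ 5/7
(3,4)% 1/5
(4,1)@ 3/3
(4,3)@ 6/7
(4,4)@ 4/5
(5,1)@ 4/4
(5,2)@ 7/7
(5,3)@ 7/7
(5,4)@ 5/5
(6,1)@ 3/3
(6,2)@ 5/5
(6,3)@ 5/5
(6,4)@ 3/3
Sum over 22 agents: 3/3 + 4/5 + 4/5 + 2/3 + 4/4 + 6/7 + 1/8 + 3/5 + 5/6 + 5/7 + 1/5 + 3/3 + 6/7 + 4/5 + 4/4 + 7/7 + 7/7 + 5/5 + 3/3 + 5/5 + 5/5 + 3/3 = 5111/280; mean = 5111/280 ÷ 22 = 5111/6160 = 0.829707… → 0.830.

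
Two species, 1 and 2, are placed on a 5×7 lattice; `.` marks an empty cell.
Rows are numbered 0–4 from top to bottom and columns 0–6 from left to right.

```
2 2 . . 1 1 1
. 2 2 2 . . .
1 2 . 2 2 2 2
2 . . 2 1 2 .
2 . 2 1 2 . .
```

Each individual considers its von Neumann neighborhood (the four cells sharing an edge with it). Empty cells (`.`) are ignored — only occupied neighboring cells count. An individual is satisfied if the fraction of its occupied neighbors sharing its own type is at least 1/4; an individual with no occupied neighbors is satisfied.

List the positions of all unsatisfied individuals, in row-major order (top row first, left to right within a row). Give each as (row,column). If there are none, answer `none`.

Row 0: (0,0)2 1/1 satisfied · (0,1)2 2/2 satisfied · (0,4)1 1/1 satisfied · (0,5)1 2/2 satisfied · (0,6)1 1/1 satisfied
Row 1: (1,1)2 3/3 satisfied · (1,2)2 2/2 satisfied · (1,3)2 2/2 satisfied
Row 2: (2,0)1 0/2 not · (2,1)2 1/2 satisfied · (2,3)2 3/3 satisfied · (2,4)2 2/3 satisfied · (2,5)2 3/3 satisfied · (2,6)2 1/1 satisfied
Row 3: (3,0)2 1/2 satisfied · (3,3)2 1/3 satisfied · (3,4)1 0/4 not · (3,5)2 1/2 satisfied
Row 4: (4,0)2 1/1 satisfied · (4,2)2 0/1 not · (4,3)1 0/3 not · (4,4)2 0/2 not

(2,0), (3,4), (4,2), (4,3), (4,4)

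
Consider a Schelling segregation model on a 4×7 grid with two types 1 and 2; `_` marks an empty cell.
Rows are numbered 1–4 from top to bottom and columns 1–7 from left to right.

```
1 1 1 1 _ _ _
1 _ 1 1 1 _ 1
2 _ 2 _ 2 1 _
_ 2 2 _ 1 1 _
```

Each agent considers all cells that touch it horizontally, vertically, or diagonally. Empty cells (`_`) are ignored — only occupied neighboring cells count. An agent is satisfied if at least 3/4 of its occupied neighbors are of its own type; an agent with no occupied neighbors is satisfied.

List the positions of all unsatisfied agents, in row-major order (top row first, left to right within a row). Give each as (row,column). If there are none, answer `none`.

(2,1), (2,4), (3,1), (3,3), (3,5), (4,5), (4,6)

(1,1)1 2/2 ok
(1,2)1 4/4 ok
(1,3)1 4/4 ok
(1,4)1 4/4 ok
(2,1)1 2/3 unhappy
(2,3)1 4/5 ok
(2,4)1 4/6 unhappy
(2,5)1 3/4 ok
(2,7)1 1/1 ok
(3,1)2 1/2 unhappy
(3,3)2 2/4 unhappy
(3,5)2 0/5 unhappy
(3,6)1 4/5 ok
(4,2)2 3/3 ok
(4,3)2 2/2 ok
(4,5)1 2/3 unhappy
(4,6)1 2/3 unhappy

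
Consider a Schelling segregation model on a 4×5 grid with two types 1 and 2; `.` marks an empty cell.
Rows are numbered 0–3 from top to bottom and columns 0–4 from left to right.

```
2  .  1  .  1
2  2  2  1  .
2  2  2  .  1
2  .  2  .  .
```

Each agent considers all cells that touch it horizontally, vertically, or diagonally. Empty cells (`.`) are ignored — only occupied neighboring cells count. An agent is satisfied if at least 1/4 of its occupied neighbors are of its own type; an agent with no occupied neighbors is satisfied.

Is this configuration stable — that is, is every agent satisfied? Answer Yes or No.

(0,0)2 2/2 ✓
(0,2)1 1/3 ✓
(0,4)1 1/1 ✓
(1,0)2 4/4 ✓
(1,1)2 6/7 ✓
(1,2)2 3/5 ✓
(1,3)1 3/5 ✓
(2,0)2 4/4 ✓
(2,1)2 7/7 ✓
(2,2)2 4/5 ✓
(2,4)1 1/1 ✓
(3,0)2 2/2 ✓
(3,2)2 2/2 ✓
All meet the threshold, so the configuration is stable.

Yes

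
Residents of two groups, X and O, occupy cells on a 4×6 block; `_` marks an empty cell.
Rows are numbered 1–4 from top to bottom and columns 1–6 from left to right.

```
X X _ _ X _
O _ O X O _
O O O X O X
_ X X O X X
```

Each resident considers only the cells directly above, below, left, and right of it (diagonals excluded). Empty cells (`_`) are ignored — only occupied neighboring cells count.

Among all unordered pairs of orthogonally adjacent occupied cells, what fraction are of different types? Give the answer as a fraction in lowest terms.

Scan each occupied cell's neighbors to the right and below so each pair is counted once.
Row 1: X(1,1)–X(1,2)= X(1,1)–O(2,1)≠ X(1,5)–O(2,5)≠  → 2/3 unlike.
Row 2: O(2,1)–O(3,1)= O(2,3)–X(2,4)≠ O(2,3)–O(3,3)= X(2,4)–O(2,5)≠ X(2,4)–X(3,4)= O(2,5)–O(3,5)=  → 2/6 unlike.
Row 3: O(3,1)–O(3,2)= O(3,2)–O(3,3)= O(3,2)–X(4,2)≠ O(3,3)–X(3,4)≠ O(3,3)–X(4,3)≠ X(3,4)–O(3,5)≠ X(3,4)–O(4,4)≠ O(3,5)–X(3,6)≠ O(3,5)–X(4,5)≠ X(3,6)–X(4,6)=  → 7/10 unlike.
Row 4: X(4,2)–X(4,3)= X(4,3)–O(4,4)≠ O(4,4)–X(4,5)≠ X(4,5)–X(4,6)=  → 2/4 unlike.
Total adjacent occupied pairs: 23; unlike-type pairs: 13.
13/23 is already in lowest terms.

13/23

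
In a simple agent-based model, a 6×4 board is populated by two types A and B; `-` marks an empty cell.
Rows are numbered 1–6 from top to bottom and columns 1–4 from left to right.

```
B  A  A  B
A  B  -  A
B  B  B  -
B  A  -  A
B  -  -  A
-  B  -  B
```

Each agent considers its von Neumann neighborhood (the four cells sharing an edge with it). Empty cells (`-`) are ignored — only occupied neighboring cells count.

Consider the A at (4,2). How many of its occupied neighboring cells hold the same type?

Occupied neighbors of (4,2): (3,2)=B, (4,1)=B.
Same type (A): 0 of 2.

0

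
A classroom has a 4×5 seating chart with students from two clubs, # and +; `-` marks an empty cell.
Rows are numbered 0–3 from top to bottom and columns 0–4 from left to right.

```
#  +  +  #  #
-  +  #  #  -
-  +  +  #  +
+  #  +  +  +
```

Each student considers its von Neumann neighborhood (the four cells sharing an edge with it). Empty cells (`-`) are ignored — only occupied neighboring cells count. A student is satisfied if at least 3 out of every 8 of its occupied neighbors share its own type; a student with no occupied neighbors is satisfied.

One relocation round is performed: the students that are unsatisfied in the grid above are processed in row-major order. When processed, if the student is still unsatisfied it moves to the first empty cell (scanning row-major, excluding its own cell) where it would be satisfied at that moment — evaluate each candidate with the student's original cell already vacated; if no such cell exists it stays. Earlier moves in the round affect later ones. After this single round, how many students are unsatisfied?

0

Initially unsatisfied (in order): (0,0), (0,2), (1,2), (2,3), (3,0), (3,1).
  (0,0) → (1,4).
  (0,2) → (0,0).
  (1,2) → (0,2).
  (2,3) → (1,2).
  (3,0) → (1,0).
  (3,1) → (3,0).
Resulting grid:
+ + # # #
+ + # # #
- + + - +
# - + + +
All satisfied now.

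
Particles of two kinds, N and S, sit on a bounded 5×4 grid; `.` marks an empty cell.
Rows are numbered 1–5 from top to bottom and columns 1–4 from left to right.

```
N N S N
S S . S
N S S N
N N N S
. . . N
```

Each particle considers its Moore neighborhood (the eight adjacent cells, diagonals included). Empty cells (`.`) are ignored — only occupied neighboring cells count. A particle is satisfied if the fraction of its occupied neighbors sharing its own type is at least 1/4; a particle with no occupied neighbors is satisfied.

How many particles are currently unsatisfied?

Row 1: (1,1)N 1/3 satisfied · (1,2)N 1/4 satisfied · (1,3)S 2/4 satisfied · (1,4)N 0/2 not
Row 2: (2,1)S 2/5 satisfied · (2,2)S 4/7 satisfied · (2,4)S 2/4 satisfied
Row 3: (3,1)N 2/5 satisfied · (3,2)S 3/7 satisfied · (3,3)S 4/7 satisfied · (3,4)N 1/4 satisfied
Row 4: (4,1)N 2/3 satisfied · (4,2)N 3/5 satisfied · (4,3)N 3/6 satisfied · (4,4)S 1/4 satisfied
Row 5: (5,4)N 1/2 satisfied
Unsatisfied: (1,4) — 1 in total.

1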